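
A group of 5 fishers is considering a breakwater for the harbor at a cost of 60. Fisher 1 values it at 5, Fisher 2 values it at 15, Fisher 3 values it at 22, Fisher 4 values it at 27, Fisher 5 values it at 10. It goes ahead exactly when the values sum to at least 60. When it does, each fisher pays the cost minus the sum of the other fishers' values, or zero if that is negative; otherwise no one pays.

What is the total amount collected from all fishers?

Total value 79 ≥ cost 60, so it is built.
Fisher 1: others sum to 74; max(0, 60 - 74) = 0.
Fisher 2: others sum to 64; max(0, 60 - 64) = 0.
Fisher 3: others sum to 57; max(0, 60 - 57) = 3.
Fisher 4: others sum to 52; max(0, 60 - 52) = 8.
Fisher 5: others sum to 69; max(0, 60 - 69) = 0.
Total collected = 0 + 0 + 3 + 8 + 0 = 11.

11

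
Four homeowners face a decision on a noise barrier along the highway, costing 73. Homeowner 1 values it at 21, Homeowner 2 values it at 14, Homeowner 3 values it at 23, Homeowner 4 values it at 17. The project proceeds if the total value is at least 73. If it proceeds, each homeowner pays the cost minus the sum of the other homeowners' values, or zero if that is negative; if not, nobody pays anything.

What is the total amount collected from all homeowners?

Total value 75 ≥ cost 73, so it is built.
Homeowner 1: others sum to 54; max(0, 73 - 54) = 19.
Homeowner 2: others sum to 61; max(0, 73 - 61) = 12.
Homeowner 3: others sum to 52; max(0, 73 - 52) = 21.
Homeowner 4: others sum to 58; max(0, 73 - 58) = 15.
Total collected = 19 + 12 + 21 + 15 = 67.

67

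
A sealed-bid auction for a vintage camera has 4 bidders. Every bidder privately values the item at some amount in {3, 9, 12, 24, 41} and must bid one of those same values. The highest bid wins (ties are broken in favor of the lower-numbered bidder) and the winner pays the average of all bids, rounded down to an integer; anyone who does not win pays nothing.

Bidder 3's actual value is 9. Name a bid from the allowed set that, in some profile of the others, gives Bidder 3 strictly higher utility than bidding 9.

12

Suppose Bidder 1 bids 3, Bidder 2 bids 3 and Bidder 4 bids 12.
Bid 9: loses, pays 0, utility 0.
Bid 12: wins, pays 7, utility 9 - 7 = 2.
So bidding 12 beats truth here (2 > 0).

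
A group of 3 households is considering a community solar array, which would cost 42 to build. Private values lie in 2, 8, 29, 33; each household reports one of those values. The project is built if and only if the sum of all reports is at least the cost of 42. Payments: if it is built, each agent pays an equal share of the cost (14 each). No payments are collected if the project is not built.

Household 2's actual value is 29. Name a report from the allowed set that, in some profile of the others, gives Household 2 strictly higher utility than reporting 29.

33

Suppose Household 1 reports 2 and Household 3 reports 8.
Report 29: project not built, utility 0.
Report 33: project built, pays 14, utility 29 - 14 = 15.
So reporting 33 beats truth here (15 > 0).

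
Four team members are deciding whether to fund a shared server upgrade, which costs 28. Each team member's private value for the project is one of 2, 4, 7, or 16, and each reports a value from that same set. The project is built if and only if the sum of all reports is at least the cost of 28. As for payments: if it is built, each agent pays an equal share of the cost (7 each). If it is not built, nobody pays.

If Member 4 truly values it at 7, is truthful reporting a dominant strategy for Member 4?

Check each profile of the others' reports and compare truth against every alternative report.
Others report (2, 2, 2): truth gives 0, best alternative gives 0.
Others report (2, 2, 4): truth gives 0, best alternative gives 0.
Others report (2, 2, 7): truth gives 0, best alternative gives 0.
Others report (2, 2, 16): truth gives 0, best alternative gives 0.
Others report (2, 4, 2): truth gives 0, best alternative gives 0.
Others report (2, 4, 4): truth gives 0, best alternative gives 0.
(Remaining 58 profiles checked similarly; truth is weakly best in each.)
In every case the truthful report is at least as good as any alternative, so it is a dominant strategy.

Yes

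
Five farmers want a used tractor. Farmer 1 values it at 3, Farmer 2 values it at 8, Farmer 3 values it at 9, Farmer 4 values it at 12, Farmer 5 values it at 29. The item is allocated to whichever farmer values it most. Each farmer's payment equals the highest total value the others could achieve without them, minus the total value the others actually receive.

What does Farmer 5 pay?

12

Farmer 5 has the highest value and receives the item.
Without Farmer 5, the item would go to the next-highest value, 12, so the others could achieve 12.
With Farmer 5 present and winning, the others receive nothing, so their total is 0.
Payment = 12 - 0 = 12.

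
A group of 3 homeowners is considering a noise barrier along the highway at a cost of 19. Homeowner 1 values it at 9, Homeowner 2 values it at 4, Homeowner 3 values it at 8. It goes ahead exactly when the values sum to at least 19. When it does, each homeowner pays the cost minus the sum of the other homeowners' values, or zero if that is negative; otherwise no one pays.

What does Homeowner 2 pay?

Total value 21 ≥ cost 19, so the project is built.
The other homeowners' values sum to 17.
Cost minus that sum is 19 - 17 = 2.

2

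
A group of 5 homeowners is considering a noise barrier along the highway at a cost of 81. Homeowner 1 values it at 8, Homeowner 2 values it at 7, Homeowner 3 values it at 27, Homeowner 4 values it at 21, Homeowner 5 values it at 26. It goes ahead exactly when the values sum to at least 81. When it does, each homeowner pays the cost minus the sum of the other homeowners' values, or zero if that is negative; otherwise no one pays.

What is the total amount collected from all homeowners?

Total value 89 ≥ cost 81, so it is built.
Homeowner 1: others sum to 81; max(0, 81 - 81) = 0.
Homeowner 2: others sum to 82; max(0, 81 - 82) = 0.
Homeowner 3: others sum to 62; max(0, 81 - 62) = 19.
Homeowner 4: others sum to 68; max(0, 81 - 68) = 13.
Homeowner 5: others sum to 63; max(0, 81 - 63) = 18.
Total collected = 0 + 0 + 19 + 13 + 18 = 50.

50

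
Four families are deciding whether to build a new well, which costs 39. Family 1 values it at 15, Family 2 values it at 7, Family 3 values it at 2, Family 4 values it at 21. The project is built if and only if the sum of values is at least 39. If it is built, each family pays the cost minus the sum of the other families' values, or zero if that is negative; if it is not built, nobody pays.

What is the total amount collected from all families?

Total value 45 ≥ cost 39, so it is built.
Family 1: others sum to 30; max(0, 39 - 30) = 9.
Family 2: others sum to 38; max(0, 39 - 38) = 1.
Family 3: others sum to 43; max(0, 39 - 43) = 0.
Family 4: others sum to 24; max(0, 39 - 24) = 15.
Total collected = 9 + 1 + 0 + 15 = 25.

25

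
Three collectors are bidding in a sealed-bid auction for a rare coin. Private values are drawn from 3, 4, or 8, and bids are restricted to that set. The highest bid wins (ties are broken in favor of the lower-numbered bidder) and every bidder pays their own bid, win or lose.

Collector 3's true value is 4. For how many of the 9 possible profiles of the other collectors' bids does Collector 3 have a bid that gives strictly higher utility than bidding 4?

Others bid (3, 4): truth gives -4; bid 3 gives -3 > -4. Violating.
Others bid (3, 8): truth gives -4; bid 3 gives -3 > -4. Violating.
Others bid (4, 3): truth gives -4; bid 3 gives -3 > -4. Violating.
Others bid (4, 4): truth gives -4; bid 3 gives -3 > -4. Violating.
Others bid (3, 3): truth gives 0; no alternative beats it.
(Checking all 9 profiles: 8 have a profitable deviation, 1 does not.)

8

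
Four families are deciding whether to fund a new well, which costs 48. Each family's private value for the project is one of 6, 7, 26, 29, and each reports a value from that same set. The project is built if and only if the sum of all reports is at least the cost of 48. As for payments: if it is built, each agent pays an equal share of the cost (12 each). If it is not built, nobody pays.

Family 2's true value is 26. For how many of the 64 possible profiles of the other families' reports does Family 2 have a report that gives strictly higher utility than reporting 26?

Others report (6, 6, 7): truth gives 0; report 29 gives 14 > 0. Violating.
Others report (6, 7, 6): truth gives 0; report 29 gives 14 > 0. Violating.
Others report (6, 7, 7): truth gives 0; report 29 gives 14 > 0. Violating.
Others report (7, 6, 6): truth gives 0; report 29 gives 14 > 0. Violating.
Others report (6, 6, 6): truth gives 0; no alternative beats it.
Others report (6, 6, 26): truth gives 14; no alternative beats it.
(Checking all 64 profiles: 7 have a profitable deviation, 57 do not.)

7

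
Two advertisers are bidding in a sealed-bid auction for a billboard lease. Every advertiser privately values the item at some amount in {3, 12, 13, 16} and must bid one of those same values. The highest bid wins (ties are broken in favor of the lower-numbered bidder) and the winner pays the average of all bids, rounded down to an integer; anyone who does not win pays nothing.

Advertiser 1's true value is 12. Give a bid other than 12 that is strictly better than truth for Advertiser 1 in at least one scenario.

3

Suppose Advertiser 2 bids 3.
Bid 12: wins, pays 7, utility 12 - 7 = 5.
Bid 3: wins, pays 3, utility 12 - 3 = 9.
So bidding 3 beats truth here (9 > 5).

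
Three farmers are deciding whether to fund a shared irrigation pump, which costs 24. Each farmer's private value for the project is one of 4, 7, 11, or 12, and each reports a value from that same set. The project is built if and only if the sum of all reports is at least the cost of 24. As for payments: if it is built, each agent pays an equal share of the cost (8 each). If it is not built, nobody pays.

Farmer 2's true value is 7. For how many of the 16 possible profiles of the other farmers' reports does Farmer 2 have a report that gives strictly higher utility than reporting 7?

4

Others report (7, 11): truth gives -1; report 4 gives 0 > -1. Violating.
Others report (7, 12): truth gives -1; report 4 gives 0 > -1. Violating.
Others report (11, 7): truth gives -1; report 4 gives 0 > -1. Violating.
Others report (12, 7): truth gives -1; report 4 gives 0 > -1. Violating.
Others report (4, 4): truth gives 0; no alternative beats it.
Others report (4, 7): truth gives 0; no alternative beats it.
(Checking all 16 profiles: 4 have a profitable deviation, 12 do not.)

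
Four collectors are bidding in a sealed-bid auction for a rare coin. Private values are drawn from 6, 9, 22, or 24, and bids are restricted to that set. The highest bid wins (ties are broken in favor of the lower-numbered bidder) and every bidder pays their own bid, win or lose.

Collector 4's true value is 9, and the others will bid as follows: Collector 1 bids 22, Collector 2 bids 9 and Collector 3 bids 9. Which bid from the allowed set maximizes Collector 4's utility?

Bid 6: loses but pays 6, utility -6.
Bid 9: loses but pays 9, utility -9.
Bid 22: loses but pays 22, utility -22.
Bid 24: wins, pays 24, utility 9 - 24 = -15.
The best choice is 6 with utility -6.

6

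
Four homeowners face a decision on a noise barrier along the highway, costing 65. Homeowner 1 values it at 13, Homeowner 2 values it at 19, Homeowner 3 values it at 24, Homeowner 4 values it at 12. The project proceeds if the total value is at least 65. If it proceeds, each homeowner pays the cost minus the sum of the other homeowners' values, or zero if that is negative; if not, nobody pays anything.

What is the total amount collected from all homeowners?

56

Total value 68 ≥ cost 65, so it is built.
Homeowner 1: others sum to 55; max(0, 65 - 55) = 10.
Homeowner 2: others sum to 49; max(0, 65 - 49) = 16.
Homeowner 3: others sum to 44; max(0, 65 - 44) = 21.
Homeowner 4: others sum to 56; max(0, 65 - 56) = 9.
Total collected = 10 + 16 + 21 + 9 = 56.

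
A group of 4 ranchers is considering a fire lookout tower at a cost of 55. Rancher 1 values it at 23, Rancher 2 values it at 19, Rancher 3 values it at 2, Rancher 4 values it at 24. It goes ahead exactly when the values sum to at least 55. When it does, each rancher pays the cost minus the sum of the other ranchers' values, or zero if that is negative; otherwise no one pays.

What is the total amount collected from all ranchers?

Total value 68 ≥ cost 55, so it is built.
Rancher 1: others sum to 45; max(0, 55 - 45) = 10.
Rancher 2: others sum to 49; max(0, 55 - 49) = 6.
Rancher 3: others sum to 66; max(0, 55 - 66) = 0.
Rancher 4: others sum to 44; max(0, 55 - 44) = 11.
Total collected = 10 + 6 + 0 + 11 = 27.

27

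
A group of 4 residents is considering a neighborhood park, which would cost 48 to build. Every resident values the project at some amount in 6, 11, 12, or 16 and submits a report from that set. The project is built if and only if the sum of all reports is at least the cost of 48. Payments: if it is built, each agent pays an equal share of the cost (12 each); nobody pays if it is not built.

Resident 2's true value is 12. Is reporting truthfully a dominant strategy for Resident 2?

Check each profile of the others' reports and compare truth against every alternative report.
Others report (6, 6, 6): truth gives 0, best alternative gives 0.
Others report (6, 6, 11): truth gives 0, best alternative gives 0.
Others report (6, 6, 12): truth gives 0, best alternative gives 0.
Others report (6, 6, 16): truth gives 0, best alternative gives 0.
Others report (6, 11, 6): truth gives 0, best alternative gives 0.
Others report (6, 11, 11): truth gives 0, best alternative gives 0.
(Remaining 58 profiles checked similarly; truth is weakly best in each.)
In every case the truthful report is at least as good as any alternative, so it is a dominant strategy.

Yes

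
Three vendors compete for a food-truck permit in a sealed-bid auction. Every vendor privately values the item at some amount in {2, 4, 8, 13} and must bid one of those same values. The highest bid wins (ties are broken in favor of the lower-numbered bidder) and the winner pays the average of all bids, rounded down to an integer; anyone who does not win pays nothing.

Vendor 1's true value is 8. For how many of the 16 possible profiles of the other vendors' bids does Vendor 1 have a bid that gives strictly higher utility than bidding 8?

Others bid (2, 2): truth gives 4; bid 2 gives 6 > 4. Violating.
Others bid (2, 4): truth gives 4; bid 4 gives 5 > 4. Violating.
Others bid (4, 2): truth gives 4; bid 4 gives 5 > 4. Violating.
Others bid (4, 4): truth gives 3; bid 4 gives 4 > 3. Violating.
Others bid (2, 8): truth gives 2; no alternative beats it.
Others bid (2, 13): truth gives 0; no alternative beats it.
(Checking all 16 profiles: 4 have a profitable deviation, 12 do not.)

4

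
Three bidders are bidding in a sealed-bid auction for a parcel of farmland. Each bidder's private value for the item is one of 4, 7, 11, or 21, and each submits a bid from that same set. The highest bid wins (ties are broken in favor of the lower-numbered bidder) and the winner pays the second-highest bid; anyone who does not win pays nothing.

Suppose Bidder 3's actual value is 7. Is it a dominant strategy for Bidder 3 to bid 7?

Yes

Check each profile of the others' bids and compare truth against every alternative bid.
Others bid (4, 4): truth gives 3, best alternative gives 3.
Others bid (4, 7): truth gives 0, best alternative gives 0.
Others bid (4, 11): truth gives 0, best alternative gives 0.
Others bid (4, 21): truth gives 0, best alternative gives 0.
Others bid (7, 4): truth gives 0, best alternative gives 0.
Others bid (7, 7): truth gives 0, best alternative gives 0.
(Remaining 10 profiles checked similarly; truth is weakly best in each.)
In every case the truthful bid is at least as good as any alternative, so it is a dominant strategy.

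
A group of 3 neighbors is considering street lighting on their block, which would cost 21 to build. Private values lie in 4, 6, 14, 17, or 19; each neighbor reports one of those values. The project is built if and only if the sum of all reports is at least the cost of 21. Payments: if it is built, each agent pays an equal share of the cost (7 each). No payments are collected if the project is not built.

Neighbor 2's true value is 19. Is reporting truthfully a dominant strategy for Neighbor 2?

Yes

Check each profile of the others' reports and compare truth against every alternative report.
Others report (4, 4): truth gives 12, best alternative gives 12.
Others report (4, 6): truth gives 12, best alternative gives 12.
Others report (4, 14): truth gives 12, best alternative gives 12.
Others report (4, 17): truth gives 12, best alternative gives 12.
Others report (4, 19): truth gives 12, best alternative gives 12.
Others report (6, 4): truth gives 12, best alternative gives 12.
(Remaining 19 profiles checked similarly; truth is weakly best in each.)
In every case the truthful report is at least as good as any alternative, so it is a dominant strategy.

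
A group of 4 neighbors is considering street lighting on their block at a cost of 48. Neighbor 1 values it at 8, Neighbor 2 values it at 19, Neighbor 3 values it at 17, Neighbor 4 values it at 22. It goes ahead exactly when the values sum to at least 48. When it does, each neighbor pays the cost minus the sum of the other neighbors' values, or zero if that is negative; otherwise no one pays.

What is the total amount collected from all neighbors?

5

Total value 66 ≥ cost 48, so it is built.
Neighbor 1: others sum to 58; max(0, 48 - 58) = 0.
Neighbor 2: others sum to 47; max(0, 48 - 47) = 1.
Neighbor 3: others sum to 49; max(0, 48 - 49) = 0.
Neighbor 4: others sum to 44; max(0, 48 - 44) = 4.
Total collected = 0 + 1 + 0 + 4 = 5.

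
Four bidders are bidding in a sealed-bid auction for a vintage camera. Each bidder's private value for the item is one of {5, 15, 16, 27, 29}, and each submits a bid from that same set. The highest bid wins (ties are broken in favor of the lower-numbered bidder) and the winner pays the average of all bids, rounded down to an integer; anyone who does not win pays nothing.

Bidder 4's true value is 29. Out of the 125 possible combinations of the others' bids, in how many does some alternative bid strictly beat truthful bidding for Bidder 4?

Others bid (5, 5, 5): truth gives 18; bid 15 gives 22 > 18. Violating.
Others bid (5, 5, 15): truth gives 16; bid 16 gives 19 > 16. Violating.
Others bid (5, 15, 5): truth gives 16; bid 16 gives 19 > 16. Violating.
Others bid (5, 15, 15): truth gives 13; bid 16 gives 17 > 13. Violating.
Others bid (5, 5, 16): truth gives 16; no alternative beats it.
Others bid (5, 5, 27): truth gives 13; no alternative beats it.
(Checking all 125 profiles: 18 have a profitable deviation, 107 do not.)

18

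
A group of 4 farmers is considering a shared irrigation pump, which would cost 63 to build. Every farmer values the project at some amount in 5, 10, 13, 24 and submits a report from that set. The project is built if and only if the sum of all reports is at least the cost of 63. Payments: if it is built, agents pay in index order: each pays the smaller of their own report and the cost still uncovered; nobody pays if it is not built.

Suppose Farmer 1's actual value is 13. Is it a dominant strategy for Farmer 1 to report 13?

Consider the case where Farmer 2 reports 5, Farmer 3 reports 24 and Farmer 4 reports 24.
Truthful report 13: project built, pays 13, utility 13 - 13 = 0.
Report 10 instead: project built, pays 10, utility 13 - 10 = 3.
Since 3 > 0, reporting 10 is strictly better here, so truthful reporting is not dominant.

No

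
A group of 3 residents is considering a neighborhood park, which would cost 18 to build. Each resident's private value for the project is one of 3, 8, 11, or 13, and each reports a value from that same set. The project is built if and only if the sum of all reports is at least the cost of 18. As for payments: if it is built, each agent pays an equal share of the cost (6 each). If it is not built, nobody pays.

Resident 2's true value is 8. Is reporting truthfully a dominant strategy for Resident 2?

No

Consider the case where Resident 1 reports 3 and Resident 3 reports 3.
Truthful report 8: project not built, utility 0.
Report 13 instead: project built, pays 6, utility 8 - 6 = 2.
Since 2 > 0, reporting 13 is strictly better here, so truthful reporting is not dominant.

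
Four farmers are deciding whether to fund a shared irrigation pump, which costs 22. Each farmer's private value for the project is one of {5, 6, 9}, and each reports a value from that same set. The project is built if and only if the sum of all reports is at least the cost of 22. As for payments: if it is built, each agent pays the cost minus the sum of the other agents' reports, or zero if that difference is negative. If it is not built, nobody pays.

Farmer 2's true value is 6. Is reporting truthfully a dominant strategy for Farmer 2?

Yes

Check each profile of the others' reports and compare truth against every alternative report.
Others report (5, 9, 9): truth gives 6, best alternative gives 6.
Others report (6, 9, 9): truth gives 6, best alternative gives 6.
Others report (9, 5, 9): truth gives 6, best alternative gives 6.
Others report (9, 6, 9): truth gives 6, best alternative gives 6.
Others report (9, 9, 5): truth gives 6, best alternative gives 6.
Others report (9, 9, 6): truth gives 6, best alternative gives 6.
(Remaining 21 profiles checked similarly; truth is weakly best in each.)
In every case the truthful report is at least as good as any alternative, so it is a dominant strategy.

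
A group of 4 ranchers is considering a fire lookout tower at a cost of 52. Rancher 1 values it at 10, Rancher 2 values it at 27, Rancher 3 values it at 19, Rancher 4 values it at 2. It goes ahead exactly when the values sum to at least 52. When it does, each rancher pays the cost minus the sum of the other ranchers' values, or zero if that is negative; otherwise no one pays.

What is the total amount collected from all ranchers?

Total value 58 ≥ cost 52, so it is built.
Rancher 1: others sum to 48; max(0, 52 - 48) = 4.
Rancher 2: others sum to 31; max(0, 52 - 31) = 21.
Rancher 3: others sum to 39; max(0, 52 - 39) = 13.
Rancher 4: others sum to 56; max(0, 52 - 56) = 0.
Total collected = 4 + 21 + 13 + 0 = 38.

38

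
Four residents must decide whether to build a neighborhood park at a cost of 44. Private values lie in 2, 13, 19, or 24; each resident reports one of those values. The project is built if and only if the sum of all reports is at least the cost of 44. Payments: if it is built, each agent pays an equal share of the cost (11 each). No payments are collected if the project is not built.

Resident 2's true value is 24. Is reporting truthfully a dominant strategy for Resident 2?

Check each profile of the others' reports and compare truth against every alternative report.
Others report (2, 2, 19): truth gives 13, best alternative gives 0.
Others report (2, 19, 2): truth gives 13, best alternative gives 0.
Others report (19, 2, 2): truth gives 13, best alternative gives 0.
Others report (2, 2, 24): truth gives 13, best alternative gives 13.
Others report (2, 13, 13): truth gives 13, best alternative gives 13.
Others report (2, 13, 19): truth gives 13, best alternative gives 13.
(Remaining 58 profiles checked similarly; truth is weakly best in each.)
In every case the truthful report is at least as good as any alternative, so it is a dominant strategy.

Yes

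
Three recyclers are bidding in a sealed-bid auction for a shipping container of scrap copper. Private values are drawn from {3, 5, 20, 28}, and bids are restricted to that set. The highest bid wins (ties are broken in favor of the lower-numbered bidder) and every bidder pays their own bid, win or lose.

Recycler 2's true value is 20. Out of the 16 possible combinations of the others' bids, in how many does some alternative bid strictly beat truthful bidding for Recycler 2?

12

Others bid (3, 3): truth gives 0; bid 5 gives 15 > 0. Violating.
Others bid (3, 5): truth gives 0; bid 5 gives 15 > 0. Violating.
Others bid (3, 28): truth gives -20; bid 3 gives -3 > -20. Violating.
Others bid (5, 28): truth gives -20; bid 3 gives -3 > -20. Violating.
Others bid (3, 20): truth gives 0; no alternative beats it.
Others bid (5, 3): truth gives 0; no alternative beats it.
(Checking all 16 profiles: 12 have a profitable deviation, 4 do not.)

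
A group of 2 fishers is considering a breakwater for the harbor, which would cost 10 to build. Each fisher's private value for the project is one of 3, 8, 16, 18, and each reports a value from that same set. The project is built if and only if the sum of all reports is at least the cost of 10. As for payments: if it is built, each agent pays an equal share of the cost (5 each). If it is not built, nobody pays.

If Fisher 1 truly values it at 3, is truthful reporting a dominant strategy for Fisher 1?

Check each profile of the others' reports and compare truth against every alternative report.
Others report (3): truth gives 0, best alternative gives -2.
Others report (8): truth gives -2, best alternative gives -2.
Others report (16): truth gives -2, best alternative gives -2.
Others report (18): truth gives -2, best alternative gives -2.
In every case the truthful report is at least as good as any alternative, so it is a dominant strategy.

Yes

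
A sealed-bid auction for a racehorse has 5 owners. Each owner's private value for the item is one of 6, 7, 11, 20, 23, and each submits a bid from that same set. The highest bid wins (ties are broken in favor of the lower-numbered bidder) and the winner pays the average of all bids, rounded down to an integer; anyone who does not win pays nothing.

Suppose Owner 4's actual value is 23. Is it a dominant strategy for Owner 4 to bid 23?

No

Consider the case where Owner 1 bids 6, Owner 2 bids 6, Owner 3 bids 6 and Owner 5 bids 6.
Truthful bid 23: wins, pays 9, utility 23 - 9 = 14.
Bid 7 instead: wins, pays 6, utility 23 - 6 = 17.
Since 17 > 14, bidding 7 is strictly better here, so truthful bidding is not dominant.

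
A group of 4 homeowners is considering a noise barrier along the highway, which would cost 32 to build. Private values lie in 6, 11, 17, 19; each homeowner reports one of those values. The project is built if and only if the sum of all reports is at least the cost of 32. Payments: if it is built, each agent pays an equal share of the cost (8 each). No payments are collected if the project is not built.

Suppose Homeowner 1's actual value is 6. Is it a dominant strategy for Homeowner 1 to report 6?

Check each profile of the others' reports and compare truth against every alternative report.
Others report (6, 6, 11): truth gives 0, best alternative gives -2.
Others report (6, 11, 6): truth gives 0, best alternative gives -2.
Others report (11, 6, 6): truth gives 0, best alternative gives -2.
Others report (6, 6, 17): truth gives -2, best alternative gives -2.
Others report (6, 6, 19): truth gives -2, best alternative gives -2.
Others report (6, 11, 11): truth gives -2, best alternative gives -2.
(Remaining 58 profiles checked similarly; truth is weakly best in each.)
In every case the truthful report is at least as good as any alternative, so it is a dominant strategy.

Yes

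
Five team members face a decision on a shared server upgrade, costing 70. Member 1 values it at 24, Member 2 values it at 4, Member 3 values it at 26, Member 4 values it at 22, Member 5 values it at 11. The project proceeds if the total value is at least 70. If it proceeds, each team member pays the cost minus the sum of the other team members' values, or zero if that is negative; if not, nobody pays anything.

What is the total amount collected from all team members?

21

Total value 87 ≥ cost 70, so it is built.
Member 1: others sum to 63; max(0, 70 - 63) = 7.
Member 2: others sum to 83; max(0, 70 - 83) = 0.
Member 3: others sum to 61; max(0, 70 - 61) = 9.
Member 4: others sum to 65; max(0, 70 - 65) = 5.
Member 5: others sum to 76; max(0, 70 - 76) = 0.
Total collected = 7 + 0 + 9 + 5 + 0 = 21.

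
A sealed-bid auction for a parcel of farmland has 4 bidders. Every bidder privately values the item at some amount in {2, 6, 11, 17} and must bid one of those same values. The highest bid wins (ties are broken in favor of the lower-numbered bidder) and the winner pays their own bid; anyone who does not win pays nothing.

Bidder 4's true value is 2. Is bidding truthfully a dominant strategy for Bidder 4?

Check each profile of the others' bids and compare truth against every alternative bid.
Others bid (2, 2, 2): truth gives 0, best alternative gives -4.
Others bid (2, 2, 6): truth gives 0, best alternative gives 0.
Others bid (2, 2, 11): truth gives 0, best alternative gives 0.
Others bid (2, 2, 17): truth gives 0, best alternative gives 0.
Others bid (2, 6, 2): truth gives 0, best alternative gives 0.
Others bid (2, 6, 6): truth gives 0, best alternative gives 0.
(Remaining 58 profiles checked similarly; truth is weakly best in each.)
In every case the truthful bid is at least as good as any alternative, so it is a dominant strategy.

Yes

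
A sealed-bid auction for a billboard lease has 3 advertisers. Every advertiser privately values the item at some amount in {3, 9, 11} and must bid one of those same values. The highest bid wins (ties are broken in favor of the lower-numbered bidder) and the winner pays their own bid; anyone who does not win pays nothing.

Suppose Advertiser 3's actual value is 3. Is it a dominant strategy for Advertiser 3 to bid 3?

Check each profile of the others' bids and compare truth against every alternative bid.
Others bid (3, 3): truth gives 0, best alternative gives -6.
Others bid (3, 9): truth gives 0, best alternative gives 0.
Others bid (3, 11): truth gives 0, best alternative gives 0.
Others bid (9, 3): truth gives 0, best alternative gives 0.
Others bid (9, 9): truth gives 0, best alternative gives 0.
Others bid (9, 11): truth gives 0, best alternative gives 0.
(Remaining 3 profiles checked similarly; truth is weakly best in each.)
In every case the truthful bid is at least as good as any alternative, so it is a dominant strategy.

Yes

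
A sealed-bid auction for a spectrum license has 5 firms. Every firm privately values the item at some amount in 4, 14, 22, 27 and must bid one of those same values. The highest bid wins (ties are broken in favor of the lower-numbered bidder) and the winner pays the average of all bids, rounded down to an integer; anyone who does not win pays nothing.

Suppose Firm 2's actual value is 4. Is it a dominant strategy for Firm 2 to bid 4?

Yes

Check each profile of the others' bids and compare truth against every alternative bid.
Others bid (4, 14, 14, 14): truth gives 0, best alternative gives -8.
Others bid (4, 4, 14, 14): truth gives 0, best alternative gives -6.
Others bid (4, 14, 4, 14): truth gives 0, best alternative gives -6.
Others bid (4, 14, 14, 4): truth gives 0, best alternative gives -6.
Others bid (4, 4, 4, 14): truth gives 0, best alternative gives -4.
Others bid (4, 4, 14, 4): truth gives 0, best alternative gives -4.
(Remaining 250 profiles checked similarly; truth is weakly best in each.)
In every case the truthful bid is at least as good as any alternative, so it is a dominant strategy.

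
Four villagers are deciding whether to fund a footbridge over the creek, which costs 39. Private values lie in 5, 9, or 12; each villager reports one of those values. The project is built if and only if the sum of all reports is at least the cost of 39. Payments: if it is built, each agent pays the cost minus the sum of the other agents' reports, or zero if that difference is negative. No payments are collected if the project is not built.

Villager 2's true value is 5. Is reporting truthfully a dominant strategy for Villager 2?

Yes

Check each profile of the others' reports and compare truth against every alternative report.
Others report (9, 9, 12): truth gives 0, best alternative gives -4.
Others report (9, 12, 9): truth gives 0, best alternative gives -4.
Others report (12, 9, 9): truth gives 0, best alternative gives -4.
Others report (9, 12, 12): truth gives 0, best alternative gives -1.
Others report (12, 9, 12): truth gives 0, best alternative gives -1.
Others report (12, 12, 9): truth gives 0, best alternative gives -1.
(Remaining 21 profiles checked similarly; truth is weakly best in each.)
In every case the truthful report is at least as good as any alternative, so it is a dominant strategy.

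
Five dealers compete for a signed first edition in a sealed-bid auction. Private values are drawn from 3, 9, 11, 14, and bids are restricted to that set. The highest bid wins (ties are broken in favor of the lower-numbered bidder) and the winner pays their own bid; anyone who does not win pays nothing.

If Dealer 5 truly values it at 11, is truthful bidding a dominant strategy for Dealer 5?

Consider the case where Dealer 1 bids 3, Dealer 2 bids 3, Dealer 3 bids 3 and Dealer 4 bids 3.
Truthful bid 11: wins, pays 11, utility 11 - 11 = 0.
Bid 9 instead: wins, pays 9, utility 11 - 9 = 2.
Since 2 > 0, bidding 9 is strictly better here, so truthful bidding is not dominant.

No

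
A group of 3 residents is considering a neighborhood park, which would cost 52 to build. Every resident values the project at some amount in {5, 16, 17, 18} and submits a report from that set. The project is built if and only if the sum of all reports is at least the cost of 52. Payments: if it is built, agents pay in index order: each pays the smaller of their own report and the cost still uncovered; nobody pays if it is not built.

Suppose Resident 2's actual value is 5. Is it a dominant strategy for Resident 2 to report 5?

Check each profile of the others' reports and compare truth against every alternative report.
Others report (18, 18): truth gives 0, best alternative gives -11.
Others report (5, 5): truth gives 0, best alternative gives 0.
Others report (5, 16): truth gives 0, best alternative gives 0.
Others report (5, 17): truth gives 0, best alternative gives 0.
Others report (5, 18): truth gives 0, best alternative gives 0.
Others report (16, 5): truth gives 0, best alternative gives 0.
(Remaining 10 profiles checked similarly; truth is weakly best in each.)
In every case the truthful report is at least as good as any alternative, so it is a dominant strategy.

Yes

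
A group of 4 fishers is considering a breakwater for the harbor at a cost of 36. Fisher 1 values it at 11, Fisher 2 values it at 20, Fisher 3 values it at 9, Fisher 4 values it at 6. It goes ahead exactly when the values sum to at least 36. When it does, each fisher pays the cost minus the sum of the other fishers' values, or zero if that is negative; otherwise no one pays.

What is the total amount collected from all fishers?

Total value 46 ≥ cost 36, so it is built.
Fisher 1: others sum to 35; max(0, 36 - 35) = 1.
Fisher 2: others sum to 26; max(0, 36 - 26) = 10.
Fisher 3: others sum to 37; max(0, 36 - 37) = 0.
Fisher 4: others sum to 40; max(0, 36 - 40) = 0.
Total collected = 1 + 10 + 0 + 0 = 11.

11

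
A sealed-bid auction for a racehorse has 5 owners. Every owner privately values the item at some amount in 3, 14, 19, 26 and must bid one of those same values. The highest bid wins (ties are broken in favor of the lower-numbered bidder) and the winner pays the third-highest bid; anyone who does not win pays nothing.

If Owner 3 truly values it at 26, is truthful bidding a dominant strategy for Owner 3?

Yes

Check each profile of the others' bids and compare truth against every alternative bid.
Others bid (3, 3, 3, 26): truth gives 23, best alternative gives 0.
Others bid (3, 3, 26, 3): truth gives 23, best alternative gives 0.
Others bid (3, 19, 3, 3): truth gives 23, best alternative gives 0.
Others bid (19, 3, 3, 3): truth gives 23, best alternative gives 0.
Others bid (3, 3, 14, 26): truth gives 12, best alternative gives 0.
Others bid (3, 3, 26, 14): truth gives 12, best alternative gives 0.
(Remaining 250 profiles checked similarly; truth is weakly best in each.)
In every case the truthful bid is at least as good as any alternative, so it is a dominant strategy.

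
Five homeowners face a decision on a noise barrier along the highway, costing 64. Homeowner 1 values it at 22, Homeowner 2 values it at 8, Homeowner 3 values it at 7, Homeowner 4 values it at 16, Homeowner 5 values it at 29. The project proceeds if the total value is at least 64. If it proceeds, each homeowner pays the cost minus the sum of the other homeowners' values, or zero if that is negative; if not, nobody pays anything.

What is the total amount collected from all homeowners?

15

Total value 82 ≥ cost 64, so it is built.
Homeowner 1: others sum to 60; max(0, 64 - 60) = 4.
Homeowner 2: others sum to 74; max(0, 64 - 74) = 0.
Homeowner 3: others sum to 75; max(0, 64 - 75) = 0.
Homeowner 4: others sum to 66; max(0, 64 - 66) = 0.
Homeowner 5: others sum to 53; max(0, 64 - 53) = 11.
Total collected = 4 + 0 + 0 + 0 + 11 = 15.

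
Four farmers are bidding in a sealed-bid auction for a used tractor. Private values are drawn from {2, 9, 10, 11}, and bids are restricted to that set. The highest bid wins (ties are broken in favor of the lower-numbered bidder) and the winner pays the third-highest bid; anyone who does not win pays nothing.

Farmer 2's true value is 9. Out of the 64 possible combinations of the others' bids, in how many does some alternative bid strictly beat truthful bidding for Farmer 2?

Others bid (2, 2, 10): truth gives 0; bid 10 gives 7 > 0. Violating.
Others bid (2, 2, 11): truth gives 0; bid 11 gives 7 > 0. Violating.
Others bid (2, 10, 2): truth gives 0; bid 10 gives 7 > 0. Violating.
Others bid (2, 11, 2): truth gives 0; bid 11 gives 7 > 0. Violating.
Others bid (2, 2, 2): truth gives 7; no alternative beats it.
Others bid (2, 2, 9): truth gives 7; no alternative beats it.
(Checking all 64 profiles: 6 have a profitable deviation, 58 do not.)

6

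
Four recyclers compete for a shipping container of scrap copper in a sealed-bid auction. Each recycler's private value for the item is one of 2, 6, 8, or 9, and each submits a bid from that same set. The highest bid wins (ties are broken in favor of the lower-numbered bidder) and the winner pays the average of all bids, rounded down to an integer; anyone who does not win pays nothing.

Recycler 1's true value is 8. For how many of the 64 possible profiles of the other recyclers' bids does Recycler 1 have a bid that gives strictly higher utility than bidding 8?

22

Others bid (2, 2, 2): truth gives 5; bid 2 gives 6 > 5. Violating.
Others bid (2, 2, 9): truth gives 0; bid 9 gives 3 > 0. Violating.
Others bid (2, 6, 9): truth gives 0; bid 9 gives 2 > 0. Violating.
Others bid (2, 8, 9): truth gives 0; bid 9 gives 1 > 0. Violating.
Others bid (2, 2, 6): truth gives 4; no alternative beats it.
Others bid (2, 2, 8): truth gives 3; no alternative beats it.
(Checking all 64 profiles: 22 have a profitable deviation, 42 do not.)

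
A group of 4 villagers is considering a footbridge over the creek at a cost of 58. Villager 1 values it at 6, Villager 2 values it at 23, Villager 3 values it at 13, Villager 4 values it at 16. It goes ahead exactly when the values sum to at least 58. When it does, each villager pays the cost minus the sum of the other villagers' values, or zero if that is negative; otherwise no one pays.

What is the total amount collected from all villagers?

58

Total value 58 ≥ cost 58, so it is built.
Villager 1: others sum to 52; max(0, 58 - 52) = 6.
Villager 2: others sum to 35; max(0, 58 - 35) = 23.
Villager 3: others sum to 45; max(0, 58 - 45) = 13.
Villager 4: others sum to 42; max(0, 58 - 42) = 16.
Total collected = 6 + 23 + 13 + 16 = 58.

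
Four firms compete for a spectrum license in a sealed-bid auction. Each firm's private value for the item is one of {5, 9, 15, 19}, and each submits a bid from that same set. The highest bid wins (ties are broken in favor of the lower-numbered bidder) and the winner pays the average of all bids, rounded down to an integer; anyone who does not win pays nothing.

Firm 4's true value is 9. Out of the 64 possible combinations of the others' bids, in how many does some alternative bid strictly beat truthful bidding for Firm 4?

Others bid (5, 5, 9): truth gives 0; bid 15 gives 1 > 0. Violating.
Others bid (5, 9, 5): truth gives 0; bid 15 gives 1 > 0. Violating.
Others bid (9, 5, 5): truth gives 0; bid 15 gives 1 > 0. Violating.
Others bid (5, 5, 5): truth gives 3; no alternative beats it.
Others bid (5, 5, 15): truth gives 0; no alternative beats it.
(Checking all 64 profiles: 3 have a profitable deviation, 61 do not.)

3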